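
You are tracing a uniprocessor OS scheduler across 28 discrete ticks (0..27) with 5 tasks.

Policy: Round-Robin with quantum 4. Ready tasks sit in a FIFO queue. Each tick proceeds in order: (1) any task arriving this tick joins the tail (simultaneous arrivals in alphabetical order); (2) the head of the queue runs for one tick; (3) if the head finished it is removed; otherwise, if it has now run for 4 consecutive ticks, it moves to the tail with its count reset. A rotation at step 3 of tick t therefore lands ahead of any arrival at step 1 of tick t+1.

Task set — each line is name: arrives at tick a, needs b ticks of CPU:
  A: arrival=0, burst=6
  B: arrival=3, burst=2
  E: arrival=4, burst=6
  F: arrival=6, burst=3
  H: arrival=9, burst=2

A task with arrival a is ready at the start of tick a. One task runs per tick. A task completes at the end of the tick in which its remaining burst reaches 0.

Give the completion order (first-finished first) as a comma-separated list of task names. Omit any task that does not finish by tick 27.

completion order = B, A, F, H, E

t=0: queue=[A] q_used=0 → run A
t=1: queue=[A] q_used=1 → run A
t=2: queue=[A] q_used=2 → run A
t=3: queue=[A,B] q_used=3 → run A
t=4: queue=[B,A,E] q_used=0 → run B
t=5: queue=[B,A,E] q_used=1 → run B
t=6: queue=[A,E,F] q_used=0 → run A
t=7: queue=[A,E,F] q_used=1 → run A
t=8: queue=[E,F] q_used=0 → run E
t=9: queue=[E,F,H] q_used=1 → run E
t=10: queue=[E,F,H] q_used=2 → run E
t=11: queue=[E,F,H] q_used=3 → run E
t=12: queue=[F,H,E] q_used=0 → run F
t=13: queue=[F,H,E] q_used=1 → run F
t=14: queue=[F,H,E] q_used=2 → run F
t=15: queue=[H,E] q_used=0 → run H
t=16: queue=[H,E] q_used=1 → run H
t=17: queue=[E] q_used=0 → run E
t=18: queue=[E] q_used=1 → run E
t=19: (idle)
t=20: (idle)
t=21: (idle)
t=22: (idle)
t=23: (idle)
t=24: (idle)
t=25: (idle)
t=26: (idle)
t=27: (idle)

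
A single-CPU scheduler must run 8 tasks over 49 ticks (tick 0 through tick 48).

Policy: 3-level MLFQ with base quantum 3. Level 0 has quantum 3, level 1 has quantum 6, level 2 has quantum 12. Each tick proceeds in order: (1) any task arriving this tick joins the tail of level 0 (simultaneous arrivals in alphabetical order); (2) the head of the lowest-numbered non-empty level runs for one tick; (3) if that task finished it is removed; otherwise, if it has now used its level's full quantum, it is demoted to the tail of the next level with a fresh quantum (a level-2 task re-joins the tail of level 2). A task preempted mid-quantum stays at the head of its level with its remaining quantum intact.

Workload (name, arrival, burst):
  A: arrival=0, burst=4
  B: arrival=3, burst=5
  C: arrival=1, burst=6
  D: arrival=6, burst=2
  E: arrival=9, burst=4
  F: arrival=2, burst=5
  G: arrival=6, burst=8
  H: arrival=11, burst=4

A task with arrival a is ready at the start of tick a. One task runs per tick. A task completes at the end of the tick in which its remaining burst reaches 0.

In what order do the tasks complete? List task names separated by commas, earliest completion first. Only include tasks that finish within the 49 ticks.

completion order = D, A, C, F, B, G, E, H

t=0: L0/L1/L2 = A/-/- → run A
t=1: L0/L1/L2 = AC/-/- → run A
t=2: L0/L1/L2 = ACF/-/- → run A
t=3: L0/L1/L2 = CFB/A/- → run C
t=4: L0/L1/L2 = CFB/A/- → run C
t=5: L0/L1/L2 = CFB/A/- → run C
t=6: L0/L1/L2 = FBDG/AC/- → run F
t=7: L0/L1/L2 = FBDG/AC/- → run F
t=8: L0/L1/L2 = FBDG/AC/- → run F
t=9: L0/L1/L2 = BDGE/ACF/- → run B
t=10: L0/L1/L2 = BDGE/ACF/- → run B
t=11: L0/L1/L2 = BDGEH/ACF/- → run B
t=12: L0/L1/L2 = DGEH/ACFB/- → run D
t=13: L0/L1/L2 = DGEH/ACFB/- → run D
t=14: L0/L1/L2 = GEH/ACFB/- → run G
t=15: L0/L1/L2 = GEH/ACFB/- → run G
t=16: L0/L1/L2 = GEH/ACFB/- → run G
t=17: L0/L1/L2 = EH/ACFBG/- → run E
t=18: L0/L1/L2 = EH/ACFBG/- → run E
t=19: L0/L1/L2 = EH/ACFBG/- → run E
t=20: L0/L1/L2 = H/ACFBGE/- → run H
t=21: L0/L1/L2 = H/ACFBGE/- → run H
t=22: L0/L1/L2 = H/ACFBGE/- → run H
t=23: L0/L1/L2 = -/ACFBGEH/- → run A
t=24: L0/L1/L2 = -/CFBGEH/- → run C
t=25: L0/L1/L2 = -/CFBGEH/- → run C
t=26: L0/L1/L2 = -/CFBGEH/- → run C
t=27: L0/L1/L2 = -/FBGEH/- → run F
t=28: L0/L1/L2 = -/FBGEH/- → run F
t=29: L0/L1/L2 = -/BGEH/- → run B
t=30: L0/L1/L2 = -/BGEH/- → run B
t=31: L0/L1/L2 = -/GEH/- → run G
t=32: L0/L1/L2 = -/GEH/- → run G
t=33: L0/L1/L2 = -/GEH/- → run G
t=34: L0/L1/L2 = -/GEH/- → run G
t=35: L0/L1/L2 = -/GEH/- → run G
t=36: L0/L1/L2 = -/EH/- → run E
t=37: L0/L1/L2 = -/H/- → run H
t=38: (idle)
t=39: (idle)
t=40: (idle)
t=41: (idle)
t=42: (idle)
t=43: (idle)
t=44: (idle)
t=45: (idle)
t=46: (idle)
t=47: (idle)
t=48: (idle)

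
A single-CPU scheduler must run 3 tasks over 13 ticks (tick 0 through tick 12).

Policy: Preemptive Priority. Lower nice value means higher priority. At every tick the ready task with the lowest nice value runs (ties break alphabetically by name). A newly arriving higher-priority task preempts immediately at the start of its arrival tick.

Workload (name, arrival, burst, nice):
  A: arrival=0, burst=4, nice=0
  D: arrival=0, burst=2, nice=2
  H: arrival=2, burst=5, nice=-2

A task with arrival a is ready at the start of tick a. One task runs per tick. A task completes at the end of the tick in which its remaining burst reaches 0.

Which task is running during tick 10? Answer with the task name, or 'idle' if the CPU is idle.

t=0: ready={A,D} → run A
t=1: ready={A,D} → run A
t=2: ready={A,D,H} → run H
t=3: ready={A,D,H} → run H
t=4: ready={A,D,H} → run H
t=5: ready={A,D,H} → run H
t=6: ready={A,D,H} → run H
t=7: ready={A,D} → run A
t=8: ready={A,D} → run A
t=9: ready={D} → run D
t=10: ready={D} → run D
t=11: (idle)
t=12: (idle)

running at tick 10 = D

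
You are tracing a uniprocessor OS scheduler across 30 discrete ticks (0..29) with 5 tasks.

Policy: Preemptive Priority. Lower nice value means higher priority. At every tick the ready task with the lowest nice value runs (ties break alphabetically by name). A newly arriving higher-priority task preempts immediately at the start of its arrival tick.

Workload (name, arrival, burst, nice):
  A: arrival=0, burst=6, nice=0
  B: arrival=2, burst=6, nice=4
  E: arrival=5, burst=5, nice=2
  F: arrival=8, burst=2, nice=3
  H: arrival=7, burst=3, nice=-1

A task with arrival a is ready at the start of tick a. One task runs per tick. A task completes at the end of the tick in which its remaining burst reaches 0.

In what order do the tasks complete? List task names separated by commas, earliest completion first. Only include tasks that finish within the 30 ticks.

completion order = A, H, E, F, B

t=0: ready={A} → run A
t=1: ready={A} → run A
t=2: ready={A,B} → run A
t=3: ready={A,B} → run A
t=4: ready={A,B} → run A
t=5: ready={A,B,E} → run A
t=6: ready={B,E} → run E
t=7: ready={B,E,H} → run H
t=8: ready={B,E,F,H} → run H
t=9: ready={B,E,F,H} → run H
t=10: ready={B,E,F} → run E
t=11: ready={B,E,F} → run E
t=12: ready={B,E,F} → run E
t=13: ready={B,E,F} → run E
t=14: ready={B,F} → run F
t=15: ready={B,F} → run F
t=16: ready={B} → run B
t=17: ready={B} → run B
t=18: ready={B} → run B
t=19: ready={B} → run B
t=20: ready={B} → run B
t=21: ready={B} → run B
t=22: (idle)
t=23: (idle)
t=24: (idle)
t=25: (idle)
t=26: (idle)
t=27: (idle)
t=28: (idle)
t=29: (idle)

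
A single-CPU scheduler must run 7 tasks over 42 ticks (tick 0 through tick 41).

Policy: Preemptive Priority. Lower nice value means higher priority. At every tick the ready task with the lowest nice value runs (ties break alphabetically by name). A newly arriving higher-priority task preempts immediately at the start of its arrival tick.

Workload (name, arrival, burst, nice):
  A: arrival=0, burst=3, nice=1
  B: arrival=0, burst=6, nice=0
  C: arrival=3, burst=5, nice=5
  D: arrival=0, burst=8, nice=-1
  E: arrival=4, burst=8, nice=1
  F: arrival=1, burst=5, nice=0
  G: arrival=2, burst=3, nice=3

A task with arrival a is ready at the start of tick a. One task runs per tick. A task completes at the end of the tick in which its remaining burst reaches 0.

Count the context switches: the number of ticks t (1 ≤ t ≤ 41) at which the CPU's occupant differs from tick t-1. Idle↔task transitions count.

t=0: ready={A,B,D} → run D
t=1: ready={A,B,D,F} → run D
t=2: ready={A,B,D,F,G} → run D
t=3: ready={A,B,C,D,F,G} → run D
t=4: ready={A,B,C,D,E,F,G} → run D
t=5: ready={A,B,C,D,E,F,G} → run D
t=6: ready={A,B,C,D,E,F,G} → run D
t=7: ready={A,B,C,D,E,F,G} → run D
t=8: ready={A,B,C,E,F,G} → run B
t=9: ready={A,B,C,E,F,G} → run B
t=10: ready={A,B,C,E,F,G} → run B
t=11: ready={A,B,C,E,F,G} → run B
t=12: ready={A,B,C,E,F,G} → run B
t=13: ready={A,B,C,E,F,G} → run B
t=14: ready={A,C,E,F,G} → run F
t=15: ready={A,C,E,F,G} → run F
t=16: ready={A,C,E,F,G} → run F
t=17: ready={A,C,E,F,G} → run F
t=18: ready={A,C,E,F,G} → run F
t=19: ready={A,C,E,G} → run A
t=20: ready={A,C,E,G} → run A
t=21: ready={A,C,E,G} → run A
t=22: ready={C,E,G} → run E
t=23: ready={C,E,G} → run E
t=24: ready={C,E,G} → run E
t=25: ready={C,E,G} → run E
t=26: ready={C,E,G} → run E
t=27: ready={C,E,G} → run E
t=28: ready={C,E,G} → run E
t=29: ready={C,E,G} → run E
t=30: ready={C,G} → run G
t=31: ready={C,G} → run G
t=32: ready={C,G} → run G
t=33: ready={C} → run C
t=34: ready={C} → run C
t=35: ready={C} → run C
t=36: ready={C} → run C
t=37: ready={C} → run C
t=38: (idle)
t=39: (idle)
t=40: (idle)
t=41: (idle)

context switches = 7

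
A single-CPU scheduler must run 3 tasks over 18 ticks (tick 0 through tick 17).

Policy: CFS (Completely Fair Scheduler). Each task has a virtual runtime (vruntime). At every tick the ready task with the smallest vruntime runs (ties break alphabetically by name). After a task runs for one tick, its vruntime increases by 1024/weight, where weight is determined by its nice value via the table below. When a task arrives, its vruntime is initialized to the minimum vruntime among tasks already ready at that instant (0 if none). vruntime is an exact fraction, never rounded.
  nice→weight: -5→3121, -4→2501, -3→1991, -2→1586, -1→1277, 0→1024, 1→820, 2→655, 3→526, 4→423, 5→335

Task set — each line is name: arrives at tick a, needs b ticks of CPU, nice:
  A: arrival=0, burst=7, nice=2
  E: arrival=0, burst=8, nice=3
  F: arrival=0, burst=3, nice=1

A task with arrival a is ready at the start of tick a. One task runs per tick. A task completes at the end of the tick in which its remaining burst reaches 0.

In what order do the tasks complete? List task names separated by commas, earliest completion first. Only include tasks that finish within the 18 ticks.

completion order = F, A, E

t=0: vr[A=0 E=0 F=0] → run A
t=1: vr[A=1024/655 E=0 F=0] → run E
t=2: vr[A=1024/655 E=512/263 F=0] → run F
t=3: vr[A=1024/655 E=512/263 F=256/205] → run F
t=4: vr[A=1024/655 E=512/263 F=512/205] → run A
t=5: vr[A=2048/655 E=512/263 F=512/205] → run E
t=6: vr[A=2048/655 E=1024/263 F=512/205] → run F
t=7: vr[A=2048/655 E=1024/263] → run A
t=8: vr[A=3072/655 E=1024/263] → run E
t=9: vr[A=3072/655 E=1536/263] → run A
t=10: vr[A=4096/655 E=1536/263] → run E
t=11: vr[A=4096/655 E=2048/263] → run A
t=12: vr[A=1024/131 E=2048/263] → run E
t=13: vr[A=1024/131 E=2560/263] → run A
t=14: vr[A=6144/655 E=2560/263] → run A
t=15: vr[E=2560/263] → run E
t=16: vr[E=3072/263] → run E
t=17: vr[E=3584/263] → run E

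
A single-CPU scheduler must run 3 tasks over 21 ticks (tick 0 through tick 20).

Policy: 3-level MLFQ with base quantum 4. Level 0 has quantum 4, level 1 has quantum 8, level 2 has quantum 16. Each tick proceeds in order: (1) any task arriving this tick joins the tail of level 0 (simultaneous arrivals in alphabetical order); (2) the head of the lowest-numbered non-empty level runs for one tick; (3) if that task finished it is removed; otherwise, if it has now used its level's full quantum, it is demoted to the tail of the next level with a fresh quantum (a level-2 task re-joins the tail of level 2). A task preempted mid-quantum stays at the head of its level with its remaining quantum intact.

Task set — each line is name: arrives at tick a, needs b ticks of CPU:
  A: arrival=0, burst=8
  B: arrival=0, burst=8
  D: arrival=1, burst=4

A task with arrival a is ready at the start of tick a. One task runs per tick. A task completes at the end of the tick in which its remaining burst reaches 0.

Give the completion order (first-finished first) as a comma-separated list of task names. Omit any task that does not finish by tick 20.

completion order = D, A, B

t=0: L0/L1/L2 = AB/-/- → run A
t=1: L0/L1/L2 = ABD/-/- → run A
t=2: L0/L1/L2 = ABD/-/- → run A
t=3: L0/L1/L2 = ABD/-/- → run A
t=4: L0/L1/L2 = BD/A/- → run B
t=5: L0/L1/L2 = BD/A/- → run B
t=6: L0/L1/L2 = BD/A/- → run B
t=7: L0/L1/L2 = BD/A/- → run B
t=8: L0/L1/L2 = D/AB/- → run D
t=9: L0/L1/L2 = D/AB/- → run D
t=10: L0/L1/L2 = D/AB/- → run D
t=11: L0/L1/L2 = D/AB/- → run D
t=12: L0/L1/L2 = -/AB/- → run A
t=13: L0/L1/L2 = -/AB/- → run A
t=14: L0/L1/L2 = -/AB/- → run A
t=15: L0/L1/L2 = -/AB/- → run A
t=16: L0/L1/L2 = -/B/- → run B
t=17: L0/L1/L2 = -/B/- → run B
t=18: L0/L1/L2 = -/B/- → run B
t=19: L0/L1/L2 = -/B/- → run B
t=20: (idle)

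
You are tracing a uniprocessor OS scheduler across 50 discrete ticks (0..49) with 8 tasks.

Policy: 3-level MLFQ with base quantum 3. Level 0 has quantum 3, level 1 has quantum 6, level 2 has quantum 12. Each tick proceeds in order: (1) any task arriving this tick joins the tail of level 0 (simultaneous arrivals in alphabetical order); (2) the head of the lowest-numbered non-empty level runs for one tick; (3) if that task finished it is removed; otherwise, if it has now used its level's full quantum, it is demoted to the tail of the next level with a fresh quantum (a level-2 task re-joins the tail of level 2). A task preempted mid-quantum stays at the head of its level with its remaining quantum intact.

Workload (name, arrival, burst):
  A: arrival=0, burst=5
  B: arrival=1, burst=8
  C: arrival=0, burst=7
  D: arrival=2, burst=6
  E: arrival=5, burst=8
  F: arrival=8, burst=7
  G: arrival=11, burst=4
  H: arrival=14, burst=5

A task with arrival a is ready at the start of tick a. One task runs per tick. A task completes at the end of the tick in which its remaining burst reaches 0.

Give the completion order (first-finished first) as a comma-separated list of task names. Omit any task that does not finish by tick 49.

completion order = A, C, B, D, E, F, G, H

t=0: L0/L1/L2 = AC/-/- → run A
t=1: L0/L1/L2 = ACB/-/- → run A
t=2: L0/L1/L2 = ACBD/-/- → run A
t=3: L0/L1/L2 = CBD/A/- → run C
t=4: L0/L1/L2 = CBD/A/- → run C
t=5: L0/L1/L2 = CBDE/A/- → run C
t=6: L0/L1/L2 = BDE/AC/- → run B
t=7: L0/L1/L2 = BDE/AC/- → run B
t=8: L0/L1/L2 = BDEF/AC/- → run B
t=9: L0/L1/L2 = DEF/ACB/- → run D
t=10: L0/L1/L2 = DEF/ACB/- → run D
t=11: L0/L1/L2 = DEFG/ACB/- → run D
t=12: L0/L1/L2 = EFG/ACBD/- → run E
t=13: L0/L1/L2 = EFG/ACBD/- → run E
t=14: L0/L1/L2 = EFGH/ACBD/- → run E
t=15: L0/L1/L2 = FGH/ACBDE/- → run F
t=16: L0/L1/L2 = FGH/ACBDE/- → run F
t=17: L0/L1/L2 = FGH/ACBDE/- → run F
t=18: L0/L1/L2 = GH/ACBDEF/- → run G
t=19: L0/L1/L2 = GH/ACBDEF/- → run G
t=20: L0/L1/L2 = GH/ACBDEF/- → run G
t=21: L0/L1/L2 = H/ACBDEFG/- → run H
t=22: L0/L1/L2 = H/ACBDEFG/- → run H
t=23: L0/L1/L2 = H/ACBDEFG/- → run H
t=24: L0/L1/L2 = -/ACBDEFGH/- → run A
t=25: L0/L1/L2 = -/ACBDEFGH/- → run A
t=26: L0/L1/L2 = -/CBDEFGH/- → run C
t=27: L0/L1/L2 = -/CBDEFGH/- → run C
t=28: L0/L1/L2 = -/CBDEFGH/- → run C
t=29: L0/L1/L2 = -/CBDEFGH/- → run C
t=30: L0/L1/L2 = -/BDEFGH/- → run B
t=31: L0/L1/L2 = -/BDEFGH/- → run B
t=32: L0/L1/L2 = -/BDEFGH/- → run B
t=33: L0/L1/L2 = -/BDEFGH/- → run B
t=34: L0/L1/L2 = -/BDEFGH/- → run B
t=35: L0/L1/L2 = -/DEFGH/- → run D
t=36: L0/L1/L2 = -/DEFGH/- → run D
t=37: L0/L1/L2 = -/DEFGH/- → run D
t=38: L0/L1/L2 = -/EFGH/- → run E
t=39: L0/L1/L2 = -/EFGH/- → run E
t=40: L0/L1/L2 = -/EFGH/- → run E
t=41: L0/L1/L2 = -/EFGH/- → run E
t=42: L0/L1/L2 = -/EFGH/- → run E
t=43: L0/L1/L2 = -/FGH/- → run F
t=44: L0/L1/L2 = -/FGH/- → run F
t=45: L0/L1/L2 = -/FGH/- → run F
t=46: L0/L1/L2 = -/FGH/- → run F
t=47: L0/L1/L2 = -/GH/- → run G
t=48: L0/L1/L2 = -/H/- → run H
t=49: L0/L1/L2 = -/H/- → run H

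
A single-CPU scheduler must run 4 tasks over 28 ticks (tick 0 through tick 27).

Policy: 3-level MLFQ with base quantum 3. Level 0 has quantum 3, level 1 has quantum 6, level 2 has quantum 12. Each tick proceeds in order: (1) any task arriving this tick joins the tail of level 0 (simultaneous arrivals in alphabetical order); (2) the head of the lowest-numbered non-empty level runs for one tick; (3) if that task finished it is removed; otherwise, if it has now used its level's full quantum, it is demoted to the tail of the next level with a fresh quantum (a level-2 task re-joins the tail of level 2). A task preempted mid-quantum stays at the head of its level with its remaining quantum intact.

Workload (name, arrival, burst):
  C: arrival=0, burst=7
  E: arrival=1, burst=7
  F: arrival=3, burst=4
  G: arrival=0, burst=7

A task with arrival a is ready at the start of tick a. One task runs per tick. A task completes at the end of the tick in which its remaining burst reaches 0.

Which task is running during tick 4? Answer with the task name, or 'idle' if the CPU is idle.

t=0: L0/L1/L2 = CG/-/- → run C
t=1: L0/L1/L2 = CGE/-/- → run C
t=2: L0/L1/L2 = CGE/-/- → run C
t=3: L0/L1/L2 = GEF/C/- → run G
t=4: L0/L1/L2 = GEF/C/- → run G
t=5: L0/L1/L2 = GEF/C/- → run G
t=6: L0/L1/L2 = EF/CG/- → run E
t=7: L0/L1/L2 = EF/CG/- → run E
t=8: L0/L1/L2 = EF/CG/- → run E
t=9: L0/L1/L2 = F/CGE/- → run F
t=10: L0/L1/L2 = F/CGE/- → run F
t=11: L0/L1/L2 = F/CGE/- → run F
t=12: L0/L1/L2 = -/CGEF/- → run C
t=13: L0/L1/L2 = -/CGEF/- → run C
t=14: L0/L1/L2 = -/CGEF/- → run C
t=15: L0/L1/L2 = -/CGEF/- → run C
t=16: L0/L1/L2 = -/GEF/- → run G
t=17: L0/L1/L2 = -/GEF/- → run G
t=18: L0/L1/L2 = -/GEF/- → run G
t=19: L0/L1/L2 = -/GEF/- → run G
t=20: L0/L1/L2 = -/EF/- → run E
t=21: L0/L1/L2 = -/EF/- → run E
t=22: L0/L1/L2 = -/EF/- → run E
t=23: L0/L1/L2 = -/EF/- → run E
t=24: L0/L1/L2 = -/F/- → run F
t=25: (idle)
t=26: (idle)
t=27: (idle)

running at tick 4 = G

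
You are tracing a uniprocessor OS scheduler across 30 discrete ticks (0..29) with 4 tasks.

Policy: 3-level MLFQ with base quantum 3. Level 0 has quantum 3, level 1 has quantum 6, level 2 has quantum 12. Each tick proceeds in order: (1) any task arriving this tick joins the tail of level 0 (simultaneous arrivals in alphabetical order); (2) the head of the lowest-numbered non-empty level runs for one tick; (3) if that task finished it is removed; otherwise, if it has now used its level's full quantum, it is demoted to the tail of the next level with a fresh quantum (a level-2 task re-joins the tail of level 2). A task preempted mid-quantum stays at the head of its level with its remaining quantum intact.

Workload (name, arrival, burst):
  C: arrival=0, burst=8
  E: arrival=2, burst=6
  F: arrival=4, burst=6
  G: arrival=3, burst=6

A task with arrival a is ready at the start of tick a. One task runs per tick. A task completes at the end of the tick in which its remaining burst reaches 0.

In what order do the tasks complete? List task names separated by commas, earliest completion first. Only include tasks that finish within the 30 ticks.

completion order = C, E, G, F

t=0: L0/L1/L2 = C/-/- → run C
t=1: L0/L1/L2 = C/-/- → run C
t=2: L0/L1/L2 = CE/-/- → run C
t=3: L0/L1/L2 = EG/C/- → run E
t=4: L0/L1/L2 = EGF/C/- → run E
t=5: L0/L1/L2 = EGF/C/- → run E
t=6: L0/L1/L2 = GF/CE/- → run G
t=7: L0/L1/L2 = GF/CE/- → run G
t=8: L0/L1/L2 = GF/CE/- → run G
t=9: L0/L1/L2 = F/CEG/- → run F
t=10: L0/L1/L2 = F/CEG/- → run F
t=11: L0/L1/L2 = F/CEG/- → run F
t=12: L0/L1/L2 = -/CEGF/- → run C
t=13: L0/L1/L2 = -/CEGF/- → run C
t=14: L0/L1/L2 = -/CEGF/- → run C
t=15: L0/L1/L2 = -/CEGF/- → run C
t=16: L0/L1/L2 = -/CEGF/- → run C
t=17: L0/L1/L2 = -/EGF/- → run E
t=18: L0/L1/L2 = -/EGF/- → run E
t=19: L0/L1/L2 = -/EGF/- → run E
t=20: L0/L1/L2 = -/GF/- → run G
t=21: L0/L1/L2 = -/GF/- → run G
t=22: L0/L1/L2 = -/GF/- → run G
t=23: L0/L1/L2 = -/F/- → run F
t=24: L0/L1/L2 = -/F/- → run F
t=25: L0/L1/L2 = -/F/- → run F
t=26: (idle)
t=27: (idle)
t=28: (idle)
t=29: (idle)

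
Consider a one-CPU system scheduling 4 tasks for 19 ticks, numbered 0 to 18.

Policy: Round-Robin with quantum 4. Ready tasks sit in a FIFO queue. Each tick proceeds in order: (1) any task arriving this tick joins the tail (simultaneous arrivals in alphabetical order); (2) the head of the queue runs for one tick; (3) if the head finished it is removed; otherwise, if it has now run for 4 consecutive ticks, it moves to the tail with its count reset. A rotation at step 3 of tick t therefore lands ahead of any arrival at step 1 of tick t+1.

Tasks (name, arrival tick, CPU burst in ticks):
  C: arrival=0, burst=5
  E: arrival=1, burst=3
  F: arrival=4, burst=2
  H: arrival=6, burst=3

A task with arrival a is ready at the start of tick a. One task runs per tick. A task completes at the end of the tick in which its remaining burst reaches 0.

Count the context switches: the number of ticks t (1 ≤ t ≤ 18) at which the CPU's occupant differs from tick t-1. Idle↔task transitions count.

context switches = 5

t=0: queue=[C] q_used=0 → run C
t=1: queue=[C,E] q_used=1 → run C
t=2: queue=[C,E] q_used=2 → run C
t=3: queue=[C,E] q_used=3 → run C
t=4: queue=[E,C,F] q_used=0 → run E
t=5: queue=[E,C,F] q_used=1 → run E
t=6: queue=[E,C,F,H] q_used=2 → run E
t=7: queue=[C,F,H] q_used=0 → run C
t=8: queue=[F,H] q_used=0 → run F
t=9: queue=[F,H] q_used=1 → run F
t=10: queue=[H] q_used=0 → run H
t=11: queue=[H] q_used=1 → run H
t=12: queue=[H] q_used=2 → run H
t=13: (idle)
t=14: (idle)
t=15: (idle)
t=16: (idle)
t=17: (idle)
t=18: (idle)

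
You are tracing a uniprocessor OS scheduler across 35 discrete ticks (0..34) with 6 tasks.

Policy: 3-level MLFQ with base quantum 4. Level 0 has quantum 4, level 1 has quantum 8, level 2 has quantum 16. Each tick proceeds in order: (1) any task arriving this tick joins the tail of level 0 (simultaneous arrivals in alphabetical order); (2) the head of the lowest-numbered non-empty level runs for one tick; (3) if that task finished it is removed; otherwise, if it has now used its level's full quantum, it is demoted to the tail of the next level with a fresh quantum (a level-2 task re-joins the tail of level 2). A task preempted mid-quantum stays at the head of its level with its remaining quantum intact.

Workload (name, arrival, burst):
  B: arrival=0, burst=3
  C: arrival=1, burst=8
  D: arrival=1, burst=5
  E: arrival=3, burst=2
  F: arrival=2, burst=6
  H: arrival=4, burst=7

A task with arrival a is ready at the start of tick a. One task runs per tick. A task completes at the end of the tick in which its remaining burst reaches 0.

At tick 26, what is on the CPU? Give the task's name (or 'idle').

t=0: L0/L1/L2 = B/-/- → run B
t=1: L0/L1/L2 = BCD/-/- → run B
t=2: L0/L1/L2 = BCDF/-/- → run B
t=3: L0/L1/L2 = CDFE/-/- → run C
t=4: L0/L1/L2 = CDFEH/-/- → run C
t=5: L0/L1/L2 = CDFEH/-/- → run C
t=6: L0/L1/L2 = CDFEH/-/- → run C
t=7: L0/L1/L2 = DFEH/C/- → run D
t=8: L0/L1/L2 = DFEH/C/- → run D
t=9: L0/L1/L2 = DFEH/C/- → run D
t=10: L0/L1/L2 = DFEH/C/- → run D
t=11: L0/L1/L2 = FEH/CD/- → run F
t=12: L0/L1/L2 = FEH/CD/- → run F
t=13: L0/L1/L2 = FEH/CD/- → run F
t=14: L0/L1/L2 = FEH/CD/- → run F
t=15: L0/L1/L2 = EH/CDF/- → run E
t=16: L0/L1/L2 = EH/CDF/- → run E
t=17: L0/L1/L2 = H/CDF/- → run H
t=18: L0/L1/L2 = H/CDF/- → run H
t=19: L0/L1/L2 = H/CDF/- → run H
t=20: L0/L1/L2 = H/CDF/- → run H
t=21: L0/L1/L2 = -/CDFH/- → run C
t=22: L0/L1/L2 = -/CDFH/- → run C
t=23: L0/L1/L2 = -/CDFH/- → run C
t=24: L0/L1/L2 = -/CDFH/- → run C
t=25: L0/L1/L2 = -/DFH/- → run D
t=26: L0/L1/L2 = -/FH/- → run F
t=27: L0/L1/L2 = -/FH/- → run F
t=28: L0/L1/L2 = -/H/- → run H
t=29: L0/L1/L2 = -/H/- → run H
t=30: L0/L1/L2 = -/H/- → run H
t=31: (idle)
t=32: (idle)
t=33: (idle)
t=34: (idle)

running at tick 26 = F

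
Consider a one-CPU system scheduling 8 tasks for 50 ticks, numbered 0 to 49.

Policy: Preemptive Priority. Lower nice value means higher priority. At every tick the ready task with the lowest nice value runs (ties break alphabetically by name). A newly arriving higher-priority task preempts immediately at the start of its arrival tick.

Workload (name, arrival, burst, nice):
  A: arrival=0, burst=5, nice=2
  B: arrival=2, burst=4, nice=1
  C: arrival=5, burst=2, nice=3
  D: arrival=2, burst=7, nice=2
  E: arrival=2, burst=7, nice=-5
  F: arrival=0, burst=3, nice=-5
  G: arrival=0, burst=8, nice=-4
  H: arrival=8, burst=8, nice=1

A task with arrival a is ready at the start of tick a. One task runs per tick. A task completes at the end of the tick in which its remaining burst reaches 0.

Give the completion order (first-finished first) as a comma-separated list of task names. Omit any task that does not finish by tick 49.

completion order = E, F, G, B, H, A, D, C

t=0: ready={A,F,G} → run F
t=1: ready={A,F,G} → run F
t=2: ready={A,B,D,E,F,G} → run E
t=3: ready={A,B,D,E,F,G} → run E
t=4: ready={A,B,D,E,F,G} → run E
t=5: ready={A,B,C,D,E,F,G} → run E
t=6: ready={A,B,C,D,E,F,G} → run E
t=7: ready={A,B,C,D,E,F,G} → run E
t=8: ready={A,B,C,D,E,F,G,H} → run E
t=9: ready={A,B,C,D,F,G,H} → run F
t=10: ready={A,B,C,D,G,H} → run G
t=11: ready={A,B,C,D,G,H} → run G
t=12: ready={A,B,C,D,G,H} → run G
t=13: ready={A,B,C,D,G,H} → run G
t=14: ready={A,B,C,D,G,H} → run G
t=15: ready={A,B,C,D,G,H} → run G
t=16: ready={A,B,C,D,G,H} → run G
t=17: ready={A,B,C,D,G,H} → run G
t=18: ready={A,B,C,D,H} → run B
t=19: ready={A,B,C,D,H} → run B
t=20: ready={A,B,C,D,H} → run B
t=21: ready={A,B,C,D,H} → run B
t=22: ready={A,C,D,H} → run H
t=23: ready={A,C,D,H} → run H
t=24: ready={A,C,D,H} → run H
t=25: ready={A,C,D,H} → run H
t=26: ready={A,C,D,H} → run H
t=27: ready={A,C,D,H} → run H
t=28: ready={A,C,D,H} → run H
t=29: ready={A,C,D,H} → run H
t=30: ready={A,C,D} → run A
t=31: ready={A,C,D} → run A
t=32: ready={A,C,D} → run A
t=33: ready={A,C,D} → run A
t=34: ready={A,C,D} → run A
t=35: ready={C,D} → run D
t=36: ready={C,D} → run D
t=37: ready={C,D} → run D
t=38: ready={C,D} → run D
t=39: ready={C,D} → run D
t=40: ready={C,D} → run D
t=41: ready={C,D} → run D
t=42: ready={C} → run C
t=43: ready={C} → run C
t=44: (idle)
t=45: (idle)
t=46: (idle)
t=47: (idle)
t=48: (idle)
t=49: (idle)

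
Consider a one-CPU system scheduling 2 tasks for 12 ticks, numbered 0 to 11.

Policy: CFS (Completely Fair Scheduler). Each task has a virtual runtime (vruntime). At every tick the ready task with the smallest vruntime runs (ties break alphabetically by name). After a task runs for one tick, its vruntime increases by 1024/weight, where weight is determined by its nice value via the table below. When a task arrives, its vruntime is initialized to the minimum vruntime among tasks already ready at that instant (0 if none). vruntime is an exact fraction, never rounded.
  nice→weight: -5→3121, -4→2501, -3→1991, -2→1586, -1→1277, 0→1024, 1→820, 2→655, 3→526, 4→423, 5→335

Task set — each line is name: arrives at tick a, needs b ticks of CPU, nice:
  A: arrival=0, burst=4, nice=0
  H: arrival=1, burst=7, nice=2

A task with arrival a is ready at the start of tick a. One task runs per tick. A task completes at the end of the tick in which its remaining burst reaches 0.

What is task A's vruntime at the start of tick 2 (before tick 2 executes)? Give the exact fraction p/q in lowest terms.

vruntime(A, start of tick 2) = 2/1

t=0: vr[A=0] → run A
t=1: vr[A=1 H=1] → run A
t=2: vr[A=2 H=1] → run H
t=3: vr[A=2 H=1679/655] → run A
t=4: vr[A=3 H=1679/655] → run H
t=5: vr[A=3 H=2703/655] → run A
t=6: vr[H=2703/655] → run H
t=7: vr[H=3727/655] → run H
t=8: vr[H=4751/655] → run H
t=9: vr[H=1155/131] → run H
t=10: vr[H=6799/655] → run H
t=11: (idle)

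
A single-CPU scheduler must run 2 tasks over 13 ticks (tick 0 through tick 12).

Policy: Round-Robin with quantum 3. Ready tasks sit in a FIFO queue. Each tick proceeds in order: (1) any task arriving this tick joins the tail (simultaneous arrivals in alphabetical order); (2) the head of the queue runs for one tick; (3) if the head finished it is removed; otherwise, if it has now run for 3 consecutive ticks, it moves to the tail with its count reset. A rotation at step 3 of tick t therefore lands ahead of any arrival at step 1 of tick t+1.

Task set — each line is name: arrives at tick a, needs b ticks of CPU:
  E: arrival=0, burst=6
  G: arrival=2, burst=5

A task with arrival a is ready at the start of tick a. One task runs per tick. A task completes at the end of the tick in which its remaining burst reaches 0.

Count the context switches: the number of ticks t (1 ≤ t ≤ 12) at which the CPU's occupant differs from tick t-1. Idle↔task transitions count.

t=0: queue=[E] q_used=0 → run E
t=1: queue=[E] q_used=1 → run E
t=2: queue=[E,G] q_used=2 → run E
t=3: queue=[G,E] q_used=0 → run G
t=4: queue=[G,E] q_used=1 → run G
t=5: queue=[G,E] q_used=2 → run G
t=6: queue=[E,G] q_used=0 → run E
t=7: queue=[E,G] q_used=1 → run E
t=8: queue=[E,G] q_used=2 → run E
t=9: queue=[G] q_used=0 → run G
t=10: queue=[G] q_used=1 → run G
t=11: (idle)
t=12: (idle)

context switches = 4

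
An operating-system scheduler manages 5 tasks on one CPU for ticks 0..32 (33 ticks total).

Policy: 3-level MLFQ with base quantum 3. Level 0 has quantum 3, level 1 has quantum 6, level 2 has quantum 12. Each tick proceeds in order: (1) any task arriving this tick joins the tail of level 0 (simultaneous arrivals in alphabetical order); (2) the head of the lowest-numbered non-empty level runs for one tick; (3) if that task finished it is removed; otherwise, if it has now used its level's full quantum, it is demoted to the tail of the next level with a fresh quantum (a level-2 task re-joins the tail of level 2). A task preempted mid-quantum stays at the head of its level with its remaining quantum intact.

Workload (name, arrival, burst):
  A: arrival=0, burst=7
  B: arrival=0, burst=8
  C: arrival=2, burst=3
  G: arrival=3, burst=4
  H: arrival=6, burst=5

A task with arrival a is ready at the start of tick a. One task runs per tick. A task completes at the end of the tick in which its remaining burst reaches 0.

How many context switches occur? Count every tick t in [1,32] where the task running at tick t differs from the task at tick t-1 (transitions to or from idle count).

context switches = 9

t=0: L0/L1/L2 = AB/-/- → run A
t=1: L0/L1/L2 = AB/-/- → run A
t=2: L0/L1/L2 = ABC/-/- → run A
t=3: L0/L1/L2 = BCG/A/- → run B
t=4: L0/L1/L2 = BCG/A/- → run B
t=5: L0/L1/L2 = BCG/A/- → run B
t=6: L0/L1/L2 = CGH/AB/- → run C
t=7: L0/L1/L2 = CGH/AB/- → run C
t=8: L0/L1/L2 = CGH/AB/- → run C
t=9: L0/L1/L2 = GH/AB/- → run G
t=10: L0/L1/L2 = GH/AB/- → run G
t=11: L0/L1/L2 = GH/AB/- → run G
t=12: L0/L1/L2 = H/ABG/- → run H
t=13: L0/L1/L2 = H/ABG/- → run H
t=14: L0/L1/L2 = H/ABG/- → run H
t=15: L0/L1/L2 = -/ABGH/- → run A
t=16: L0/L1/L2 = -/ABGH/- → run A
t=17: L0/L1/L2 = -/ABGH/- → run A
t=18: L0/L1/L2 = -/ABGH/- → run A
t=19: L0/L1/L2 = -/BGH/- → run B
t=20: L0/L1/L2 = -/BGH/- → run B
t=21: L0/L1/L2 = -/BGH/- → run B
t=22: L0/L1/L2 = -/BGH/- → run B
t=23: L0/L1/L2 = -/BGH/- → run B
t=24: L0/L1/L2 = -/GH/- → run G
t=25: L0/L1/L2 = -/H/- → run H
t=26: L0/L1/L2 = -/H/- → run H
t=27: (idle)
t=28: (idle)
t=29: (idle)
t=30: (idle)
t=31: (idle)
t=32: (idle)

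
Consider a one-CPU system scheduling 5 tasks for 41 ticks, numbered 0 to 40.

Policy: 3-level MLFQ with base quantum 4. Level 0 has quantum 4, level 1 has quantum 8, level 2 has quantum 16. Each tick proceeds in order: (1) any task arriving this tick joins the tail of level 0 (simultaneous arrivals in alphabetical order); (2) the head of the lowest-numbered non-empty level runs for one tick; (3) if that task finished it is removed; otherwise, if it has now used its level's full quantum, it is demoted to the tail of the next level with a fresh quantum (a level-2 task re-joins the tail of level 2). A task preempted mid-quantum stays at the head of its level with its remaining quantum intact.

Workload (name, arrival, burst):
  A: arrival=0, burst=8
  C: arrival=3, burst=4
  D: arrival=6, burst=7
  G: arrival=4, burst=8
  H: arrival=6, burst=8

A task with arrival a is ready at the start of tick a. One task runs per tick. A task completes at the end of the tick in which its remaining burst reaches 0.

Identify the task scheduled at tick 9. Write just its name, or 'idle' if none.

running at tick 9 = G

t=0: L0/L1/L2 = A/-/- → run A
t=1: L0/L1/L2 = A/-/- → run A
t=2: L0/L1/L2 = A/-/- → run A
t=3: L0/L1/L2 = AC/-/- → run A
t=4: L0/L1/L2 = CG/A/- → run C
t=5: L0/L1/L2 = CG/A/- → run C
t=6: L0/L1/L2 = CGDH/A/- → run C
t=7: L0/L1/L2 = CGDH/A/- → run C
t=8: L0/L1/L2 = GDH/A/- → run G
t=9: L0/L1/L2 = GDH/A/- → run G
t=10: L0/L1/L2 = GDH/A/- → run G
t=11: L0/L1/L2 = GDH/A/- → run G
t=12: L0/L1/L2 = DH/AG/- → run D
t=13: L0/L1/L2 = DH/AG/- → run D
t=14: L0/L1/L2 = DH/AG/- → run D
t=15: L0/L1/L2 = DH/AG/- → run D
t=16: L0/L1/L2 = H/AGD/- → run H
t=17: L0/L1/L2 = H/AGD/- → run H
t=18: L0/L1/L2 = H/AGD/- → run H
t=19: L0/L1/L2 = H/AGD/- → run H
t=20: L0/L1/L2 = -/AGDH/- → run A
t=21: L0/L1/L2 = -/AGDH/- → run A
t=22: L0/L1/L2 = -/AGDH/- → run A
t=23: L0/L1/L2 = -/AGDH/- → run A
t=24: L0/L1/L2 = -/GDH/- → run G
t=25: L0/L1/L2 = -/GDH/- → run G
t=26: L0/L1/L2 = -/GDH/- → run G
t=27: L0/L1/L2 = -/GDH/- → run G
t=28: L0/L1/L2 = -/DH/- → run D
t=29: L0/L1/L2 = -/DH/- → run D
t=30: L0/L1/L2 = -/DH/- → run D
t=31: L0/L1/L2 = -/H/- → run H
t=32: L0/L1/L2 = -/H/- → run H
t=33: L0/L1/L2 = -/H/- → run H
t=34: L0/L1/L2 = -/H/- → run H
t=35: (idle)
t=36: (idle)
t=37: (idle)
t=38: (idle)
t=39: (idle)
t=40: (idle)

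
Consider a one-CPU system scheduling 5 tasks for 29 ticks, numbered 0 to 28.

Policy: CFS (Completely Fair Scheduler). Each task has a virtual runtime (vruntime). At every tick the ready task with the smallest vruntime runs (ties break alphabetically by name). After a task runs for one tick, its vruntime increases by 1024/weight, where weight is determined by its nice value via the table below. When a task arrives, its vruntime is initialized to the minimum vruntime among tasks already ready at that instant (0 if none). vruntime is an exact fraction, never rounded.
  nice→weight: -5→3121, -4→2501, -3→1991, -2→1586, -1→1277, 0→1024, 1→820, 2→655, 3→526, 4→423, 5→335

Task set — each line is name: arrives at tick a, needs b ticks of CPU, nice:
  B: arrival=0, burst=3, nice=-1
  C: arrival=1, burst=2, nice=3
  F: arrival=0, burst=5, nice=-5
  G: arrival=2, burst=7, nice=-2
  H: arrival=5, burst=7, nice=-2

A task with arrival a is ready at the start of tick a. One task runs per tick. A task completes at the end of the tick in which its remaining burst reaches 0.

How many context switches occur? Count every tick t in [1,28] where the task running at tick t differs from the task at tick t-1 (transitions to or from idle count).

context switches = 23

t=0: vr[B=0 F=0] → run B
t=1: vr[B=1024/1277 C=0 F=0] → run C
t=2: vr[B=1024/1277 C=512/263 F=0 G=0] → run F
t=3: vr[B=1024/1277 C=512/263 F=1024/3121 G=0] → run G
t=4: vr[B=1024/1277 C=512/263 F=1024/3121 G=512/793] → run F
t=5: vr[B=1024/1277 C=512/263 F=2048/3121 G=512/793 H=512/793] → run G
t=6: vr[B=1024/1277 C=512/263 F=2048/3121 G=1024/793 H=512/793] → run H
t=7: vr[B=1024/1277 C=512/263 F=2048/3121 G=1024/793 H=1024/793] → run F
t=8: vr[B=1024/1277 C=512/263 F=3072/3121 G=1024/793 H=1024/793] → run B
t=9: vr[B=2048/1277 C=512/263 F=3072/3121 G=1024/793 H=1024/793] → run F
t=10: vr[B=2048/1277 C=512/263 F=4096/3121 G=1024/793 H=1024/793] → run G
t=11: vr[B=2048/1277 C=512/263 F=4096/3121 G=1536/793 H=1024/793] → run H
t=12: vr[B=2048/1277 C=512/263 F=4096/3121 G=1536/793 H=1536/793] → run F
t=13: vr[B=2048/1277 C=512/263 G=1536/793 H=1536/793] → run B
t=14: vr[C=512/263 G=1536/793 H=1536/793] → run G
t=15: vr[C=512/263 G=2048/793 H=1536/793] → run H
t=16: vr[C=512/263 G=2048/793 H=2048/793] → run C
t=17: vr[G=2048/793 H=2048/793] → run G
t=18: vr[G=2560/793 H=2048/793] → run H
t=19: vr[G=2560/793 H=2560/793] → run G
t=20: vr[G=3072/793 H=2560/793] → run H
t=21: vr[G=3072/793 H=3072/793] → run G
t=22: vr[H=3072/793] → run H
t=23: vr[H=3584/793] → run H
t=24: (idle)
t=25: (idle)
t=26: (idle)
t=27: (idle)
t=28: (idle)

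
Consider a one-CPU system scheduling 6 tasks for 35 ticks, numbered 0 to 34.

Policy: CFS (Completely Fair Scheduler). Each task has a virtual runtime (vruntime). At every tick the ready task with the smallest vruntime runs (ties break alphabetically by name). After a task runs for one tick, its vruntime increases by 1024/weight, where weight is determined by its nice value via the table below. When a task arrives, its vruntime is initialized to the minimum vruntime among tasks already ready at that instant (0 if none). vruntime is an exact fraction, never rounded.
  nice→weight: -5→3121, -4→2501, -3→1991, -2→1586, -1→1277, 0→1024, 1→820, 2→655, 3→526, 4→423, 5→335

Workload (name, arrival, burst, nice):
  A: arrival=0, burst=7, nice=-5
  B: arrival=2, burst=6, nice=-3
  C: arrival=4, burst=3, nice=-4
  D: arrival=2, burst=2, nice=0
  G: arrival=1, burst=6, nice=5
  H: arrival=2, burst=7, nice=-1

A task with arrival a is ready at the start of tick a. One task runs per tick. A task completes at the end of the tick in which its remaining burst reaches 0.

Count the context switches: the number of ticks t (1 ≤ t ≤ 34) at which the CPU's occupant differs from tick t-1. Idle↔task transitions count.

t=0: vr[A=0] → run A
t=1: vr[A=1024/3121 G=1024/3121] → run A
t=2: vr[A=2048/3121 B=1024/3121 D=1024/3121 G=1024/3121 H=1024/3121] → run B
t=3: vr[A=2048/3121 B=5234688/6213911 D=1024/3121 G=1024/3121 H=1024/3121] → run D
t=4: vr[A=2048/3121 B=5234688/6213911 C=1024/3121 D=4145/3121 G=1024/3121 H=1024/3121] → run C
t=5: vr[A=2048/3121 B=5234688/6213911 C=5756928/7805621 D=4145/3121 G=1024/3121 H=1024/3121] → run G
t=6: vr[A=2048/3121 B=5234688/6213911 C=5756928/7805621 D=4145/3121 G=3538944/1045535 H=1024/3121] → run H
t=7: vr[A=2048/3121 B=5234688/6213911 C=5756928/7805621 D=4145/3121 G=3538944/1045535 H=4503552/3985517] → run A
t=8: vr[A=3072/3121 B=5234688/6213911 C=5756928/7805621 D=4145/3121 G=3538944/1045535 H=4503552/3985517] → run C
t=9: vr[A=3072/3121 B=5234688/6213911 C=8952832/7805621 D=4145/3121 G=3538944/1045535 H=4503552/3985517] → run B
t=10: vr[A=3072/3121 B=8430592/6213911 C=8952832/7805621 D=4145/3121 G=3538944/1045535 H=4503552/3985517] → run A
t=11: vr[A=4096/3121 B=8430592/6213911 C=8952832/7805621 D=4145/3121 G=3538944/1045535 H=4503552/3985517] → run H
t=12: vr[A=4096/3121 B=8430592/6213911 C=8952832/7805621 D=4145/3121 G=3538944/1045535 H=7699456/3985517] → run C
t=13: vr[A=4096/3121 B=8430592/6213911 D=4145/3121 G=3538944/1045535 H=7699456/3985517] → run A
t=14: vr[A=5120/3121 B=8430592/6213911 D=4145/3121 G=3538944/1045535 H=7699456/3985517] → run D
t=15: vr[A=5120/3121 B=8430592/6213911 G=3538944/1045535 H=7699456/3985517] → run B
t=16: vr[A=5120/3121 B=11626496/6213911 G=3538944/1045535 H=7699456/3985517] → run A
t=17: vr[A=6144/3121 B=11626496/6213911 G=3538944/1045535 H=7699456/3985517] → run B
t=18: vr[A=6144/3121 B=14822400/6213911 G=3538944/1045535 H=7699456/3985517] → run H
t=19: vr[A=6144/3121 B=14822400/6213911 G=3538944/1045535 H=10895360/3985517] → run A
t=20: vr[B=14822400/6213911 G=3538944/1045535 H=10895360/3985517] → run B
t=21: vr[B=18018304/6213911 G=3538944/1045535 H=10895360/3985517] → run H
t=22: vr[B=18018304/6213911 G=3538944/1045535 H=14091264/3985517] → run B
t=23: vr[G=3538944/1045535 H=14091264/3985517] → run G
t=24: vr[G=6734848/1045535 H=14091264/3985517] → run H
t=25: vr[G=6734848/1045535 H=17287168/3985517] → run H
t=26: vr[G=6734848/1045535 H=20483072/3985517] → run H
t=27: vr[G=6734848/1045535] → run G
t=28: vr[G=9930752/1045535] → run G
t=29: vr[G=13126656/1045535] → run G
t=30: vr[G=3264512/209107] → run G
t=31: (idle)
t=32: (idle)
t=33: (idle)
t=34: (idle)

context switches = 25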